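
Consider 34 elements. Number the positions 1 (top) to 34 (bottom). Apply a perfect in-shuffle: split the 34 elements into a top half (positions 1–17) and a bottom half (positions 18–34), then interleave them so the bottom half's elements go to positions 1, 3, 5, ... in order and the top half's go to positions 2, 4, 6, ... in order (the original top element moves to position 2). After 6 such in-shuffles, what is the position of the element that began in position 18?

32

Track the element's position through each in-shuffle:
18 → 1 → 2 → 4 → 8 → 16 → 32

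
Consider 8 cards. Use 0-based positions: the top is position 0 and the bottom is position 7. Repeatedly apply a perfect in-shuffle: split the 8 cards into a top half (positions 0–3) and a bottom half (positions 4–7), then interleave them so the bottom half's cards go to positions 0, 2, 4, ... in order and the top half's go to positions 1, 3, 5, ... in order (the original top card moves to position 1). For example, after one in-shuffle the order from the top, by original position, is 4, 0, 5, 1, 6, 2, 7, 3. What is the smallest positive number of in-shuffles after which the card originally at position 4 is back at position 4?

Follow position 4 under repeated in-shuffles:
4 → 0 → 1 → 3 → 7 → 6 → 4
It first returns after 6 in-shuffles.

6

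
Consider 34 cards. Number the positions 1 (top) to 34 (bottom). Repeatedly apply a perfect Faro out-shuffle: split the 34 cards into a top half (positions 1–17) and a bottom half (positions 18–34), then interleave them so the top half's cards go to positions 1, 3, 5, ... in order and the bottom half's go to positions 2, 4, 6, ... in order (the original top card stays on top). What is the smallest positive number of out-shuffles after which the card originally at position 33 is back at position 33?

10

Follow position 33 under repeated out-shuffles:
33 → 32 → 30 → 26 → 18 → 2 → 3 → 5 → 9 → 17 → 33
It first returns after 10 out-shuffles.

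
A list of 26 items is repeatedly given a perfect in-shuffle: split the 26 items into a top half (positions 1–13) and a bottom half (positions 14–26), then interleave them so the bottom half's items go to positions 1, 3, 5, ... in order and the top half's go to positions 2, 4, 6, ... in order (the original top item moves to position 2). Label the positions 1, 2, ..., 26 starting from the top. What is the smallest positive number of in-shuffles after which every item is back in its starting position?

The in-shuffle permutes the 26 positions with cycle lengths [2, 6, 18].
Every item is home exactly when every cycle has completed a whole number of laps, i.e. after lcm(2, 6, 18) = 18 in-shuffles.

18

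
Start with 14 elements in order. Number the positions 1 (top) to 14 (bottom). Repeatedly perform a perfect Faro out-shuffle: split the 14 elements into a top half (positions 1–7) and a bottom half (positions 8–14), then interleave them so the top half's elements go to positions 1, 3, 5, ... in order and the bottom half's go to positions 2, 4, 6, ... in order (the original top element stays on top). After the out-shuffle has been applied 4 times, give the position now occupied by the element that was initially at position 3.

Track the element's position through each out-shuffle:
3 → 5 → 9 → 4 → 7

7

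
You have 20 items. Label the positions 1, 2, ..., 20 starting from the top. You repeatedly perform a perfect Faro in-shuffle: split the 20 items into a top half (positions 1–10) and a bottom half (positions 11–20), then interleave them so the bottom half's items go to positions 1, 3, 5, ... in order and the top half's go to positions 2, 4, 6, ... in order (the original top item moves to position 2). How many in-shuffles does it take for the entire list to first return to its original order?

The in-shuffle permutes the 20 positions with cycle lengths [2, 3, 3, 6, 6].
Every item is home exactly when every cycle has completed a whole number of laps, i.e. after lcm(2, 3, 6) = 6 in-shuffles.

6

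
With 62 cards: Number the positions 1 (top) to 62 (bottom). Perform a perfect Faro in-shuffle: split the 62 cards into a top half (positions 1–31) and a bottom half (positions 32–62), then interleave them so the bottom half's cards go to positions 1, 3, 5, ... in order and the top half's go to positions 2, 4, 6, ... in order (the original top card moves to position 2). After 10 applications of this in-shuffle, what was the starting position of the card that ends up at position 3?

Work backwards from position 3, undoing one in-shuffle at a time:
3 ← 33 ← 48 ← 24 ← 12 ← 6 ← 3 ← 33 ← 48 ← 24 ← 12
So the card now at position 3 started at position 12.

12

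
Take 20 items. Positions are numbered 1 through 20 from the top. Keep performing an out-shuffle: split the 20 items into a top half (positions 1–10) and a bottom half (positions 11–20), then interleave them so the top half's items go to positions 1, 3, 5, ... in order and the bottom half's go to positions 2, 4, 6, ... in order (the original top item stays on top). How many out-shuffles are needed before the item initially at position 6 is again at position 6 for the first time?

Follow position 6 under repeated out-shuffles:
6 → 11 → 2 → 3 → 5 → 9 → 17 → 14 → 8 → 15 → 10 → 19 → 18 → 16 → 12 → 4 → 7 → 13 → 6
It first returns after 18 out-shuffles.

18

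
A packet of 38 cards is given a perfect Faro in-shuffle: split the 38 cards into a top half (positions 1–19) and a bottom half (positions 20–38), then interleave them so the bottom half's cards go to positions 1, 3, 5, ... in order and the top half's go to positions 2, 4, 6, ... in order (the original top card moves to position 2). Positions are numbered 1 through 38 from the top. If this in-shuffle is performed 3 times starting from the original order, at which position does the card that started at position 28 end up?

29

Track the card's position through each in-shuffle:
28 → 17 → 34 → 29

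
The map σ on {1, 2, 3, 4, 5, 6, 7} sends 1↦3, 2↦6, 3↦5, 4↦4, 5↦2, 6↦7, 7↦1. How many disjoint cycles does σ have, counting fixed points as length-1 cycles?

Cycle decomposition: (1 3 5 2 6 7) (4).
2 cycles.

2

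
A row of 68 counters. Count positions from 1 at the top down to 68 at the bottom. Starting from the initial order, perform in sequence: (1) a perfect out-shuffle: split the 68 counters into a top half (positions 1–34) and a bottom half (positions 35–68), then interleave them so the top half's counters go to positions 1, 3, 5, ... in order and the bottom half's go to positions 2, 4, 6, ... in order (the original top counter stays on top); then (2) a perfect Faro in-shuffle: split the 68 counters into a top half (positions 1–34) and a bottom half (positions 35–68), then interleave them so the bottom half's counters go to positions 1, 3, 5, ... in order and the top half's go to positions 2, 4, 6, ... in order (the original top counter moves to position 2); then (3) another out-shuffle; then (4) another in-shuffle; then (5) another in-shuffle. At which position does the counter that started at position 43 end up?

Track the counter from position 43 forward through each operation:
  after op 1 (out-shuffle): 43 → 18
  after op 2 (in-shuffle): 18 → 36
  after op 3 (out-shuffle): 36 → 4
  after op 4 (in-shuffle): 4 → 8
  after op 5 (in-shuffle): 8 → 16

16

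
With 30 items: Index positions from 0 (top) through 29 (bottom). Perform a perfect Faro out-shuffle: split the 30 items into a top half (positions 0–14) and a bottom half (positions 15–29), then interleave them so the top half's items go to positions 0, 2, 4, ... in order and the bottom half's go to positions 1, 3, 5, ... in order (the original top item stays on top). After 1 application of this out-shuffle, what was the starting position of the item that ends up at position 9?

Work backwards from position 9, undoing one out-shuffle at a time:
9 ← 19
So the item now at position 9 started at position 19.

19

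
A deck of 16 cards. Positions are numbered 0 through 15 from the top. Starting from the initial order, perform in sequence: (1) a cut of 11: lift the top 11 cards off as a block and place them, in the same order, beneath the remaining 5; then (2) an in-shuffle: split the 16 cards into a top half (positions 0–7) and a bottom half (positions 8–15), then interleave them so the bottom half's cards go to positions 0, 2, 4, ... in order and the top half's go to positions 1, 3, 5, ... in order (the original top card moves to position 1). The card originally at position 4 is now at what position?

Track the card from position 4 forward through each operation:
  after op 1 (cut 11): 4 → 9
  after op 2 (in-shuffle): 9 → 2

2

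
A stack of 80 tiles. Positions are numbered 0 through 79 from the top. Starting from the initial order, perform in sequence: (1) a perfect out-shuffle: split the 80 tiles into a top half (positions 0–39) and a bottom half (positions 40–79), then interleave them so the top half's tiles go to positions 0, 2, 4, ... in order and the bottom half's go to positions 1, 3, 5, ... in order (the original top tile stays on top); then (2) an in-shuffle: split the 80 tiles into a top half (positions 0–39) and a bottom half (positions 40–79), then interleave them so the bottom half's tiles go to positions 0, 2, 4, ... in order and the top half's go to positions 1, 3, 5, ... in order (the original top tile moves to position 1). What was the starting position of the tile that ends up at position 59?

Undo the operations in reverse order, starting from position 59:
  undo op 2 (in-shuffle, from top half): 59 ← 29
  undo op 1 (out-shuffle, from bottom half): 29 ← 54
So the tile at position 59 came from original position 54.

54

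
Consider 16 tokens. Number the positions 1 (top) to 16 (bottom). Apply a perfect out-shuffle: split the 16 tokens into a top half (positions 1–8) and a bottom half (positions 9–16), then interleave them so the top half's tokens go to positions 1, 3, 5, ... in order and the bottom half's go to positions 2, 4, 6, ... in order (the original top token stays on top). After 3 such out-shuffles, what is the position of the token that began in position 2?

Track the token's position through each out-shuffle:
2 → 3 → 5 → 9

9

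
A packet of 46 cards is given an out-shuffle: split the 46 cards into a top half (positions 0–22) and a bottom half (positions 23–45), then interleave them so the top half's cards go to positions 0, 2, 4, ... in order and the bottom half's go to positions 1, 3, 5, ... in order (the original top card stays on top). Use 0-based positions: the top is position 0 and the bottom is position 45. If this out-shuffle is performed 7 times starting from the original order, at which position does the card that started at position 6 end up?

3

Track the card's position through each out-shuffle:
6 → 12 → 24 → 3 → 6 → 12 → 24 → 3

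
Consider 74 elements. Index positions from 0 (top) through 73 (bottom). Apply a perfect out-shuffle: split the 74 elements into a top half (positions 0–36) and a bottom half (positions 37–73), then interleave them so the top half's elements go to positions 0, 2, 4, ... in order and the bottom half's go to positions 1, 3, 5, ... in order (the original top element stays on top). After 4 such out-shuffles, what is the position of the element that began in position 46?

Track the element's position through each out-shuffle:
46 → 19 → 38 → 3 → 6

6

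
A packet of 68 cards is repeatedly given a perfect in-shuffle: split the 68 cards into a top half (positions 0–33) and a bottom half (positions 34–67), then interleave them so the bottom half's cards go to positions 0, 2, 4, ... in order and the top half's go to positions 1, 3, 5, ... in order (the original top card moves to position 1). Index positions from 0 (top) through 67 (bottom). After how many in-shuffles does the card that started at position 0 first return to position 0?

22

Follow position 0 under repeated in-shuffles:
0 → 1 → 3 → 7 → 15 → 31 → 63 → 58 → ... → 0 (length 22)
It first returns after 22 in-shuffles.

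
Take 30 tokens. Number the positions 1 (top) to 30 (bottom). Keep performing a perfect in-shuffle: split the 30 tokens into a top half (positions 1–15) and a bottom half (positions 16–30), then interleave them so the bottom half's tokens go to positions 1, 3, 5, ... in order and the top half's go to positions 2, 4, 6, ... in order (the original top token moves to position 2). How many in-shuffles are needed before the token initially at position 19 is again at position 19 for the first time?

5

Follow position 19 under repeated in-shuffles:
19 → 7 → 14 → 28 → 25 → 19
It first returns after 5 in-shuffles.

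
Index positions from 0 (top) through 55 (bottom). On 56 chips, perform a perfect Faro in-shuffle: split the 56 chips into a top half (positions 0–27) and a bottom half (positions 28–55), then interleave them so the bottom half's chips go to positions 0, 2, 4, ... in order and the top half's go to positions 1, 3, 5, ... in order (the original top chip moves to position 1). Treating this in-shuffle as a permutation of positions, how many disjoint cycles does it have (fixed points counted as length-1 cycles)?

Trace each unvisited position around until it returns:
(0 1 3 7 15 31 ... len 18) (2 5 11 23 47 38 ... len 18) (4 9 19 39 22 45 ... len 18) (18 37)
4 cycles in total.

4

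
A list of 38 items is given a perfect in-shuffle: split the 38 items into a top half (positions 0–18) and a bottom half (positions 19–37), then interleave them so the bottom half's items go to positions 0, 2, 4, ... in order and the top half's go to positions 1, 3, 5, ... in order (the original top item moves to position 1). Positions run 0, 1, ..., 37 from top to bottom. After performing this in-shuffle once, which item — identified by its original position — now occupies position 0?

Work backwards from position 0, undoing one in-shuffle at a time:
0 ← 19
So the item now at position 0 started at position 19.

19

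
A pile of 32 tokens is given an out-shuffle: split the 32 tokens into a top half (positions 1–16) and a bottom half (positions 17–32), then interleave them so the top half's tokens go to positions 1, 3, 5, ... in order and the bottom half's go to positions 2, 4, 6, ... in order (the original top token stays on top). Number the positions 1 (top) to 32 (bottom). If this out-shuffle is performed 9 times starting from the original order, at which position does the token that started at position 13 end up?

Track the token's position through each out-shuffle:
13 → 25 → 18 → 4 → 7 → 13 → 25 → 18 → 4 → 7

7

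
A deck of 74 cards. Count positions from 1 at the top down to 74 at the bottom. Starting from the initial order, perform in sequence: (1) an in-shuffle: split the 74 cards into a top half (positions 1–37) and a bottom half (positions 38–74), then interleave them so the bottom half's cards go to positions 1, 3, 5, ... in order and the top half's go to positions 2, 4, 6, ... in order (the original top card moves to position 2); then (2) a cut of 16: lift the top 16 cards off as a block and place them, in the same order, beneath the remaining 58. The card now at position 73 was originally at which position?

45

Undo the operations in reverse order, starting from position 73:
  undo op 2 (cut 16): 73 ← 15
  undo op 1 (in-shuffle, from bottom half): 15 ← 45
So the card at position 73 came from original position 45.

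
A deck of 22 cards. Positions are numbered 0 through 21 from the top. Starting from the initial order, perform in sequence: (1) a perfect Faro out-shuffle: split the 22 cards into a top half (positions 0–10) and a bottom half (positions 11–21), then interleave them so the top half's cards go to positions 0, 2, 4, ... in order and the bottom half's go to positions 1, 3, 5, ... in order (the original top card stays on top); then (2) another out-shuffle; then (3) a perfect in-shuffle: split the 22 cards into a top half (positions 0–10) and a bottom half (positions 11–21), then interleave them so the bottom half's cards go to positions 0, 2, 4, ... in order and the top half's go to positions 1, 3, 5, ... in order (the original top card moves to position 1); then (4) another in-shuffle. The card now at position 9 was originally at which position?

Undo the operations in reverse order, starting from position 9:
  undo op 4 (in-shuffle, from top half): 9 ← 4
  undo op 3 (in-shuffle, from bottom half): 4 ← 13
  undo op 2 (out-shuffle, from bottom half): 13 ← 17
  undo op 1 (out-shuffle, from bottom half): 17 ← 19
So the card at position 9 came from original position 19.

19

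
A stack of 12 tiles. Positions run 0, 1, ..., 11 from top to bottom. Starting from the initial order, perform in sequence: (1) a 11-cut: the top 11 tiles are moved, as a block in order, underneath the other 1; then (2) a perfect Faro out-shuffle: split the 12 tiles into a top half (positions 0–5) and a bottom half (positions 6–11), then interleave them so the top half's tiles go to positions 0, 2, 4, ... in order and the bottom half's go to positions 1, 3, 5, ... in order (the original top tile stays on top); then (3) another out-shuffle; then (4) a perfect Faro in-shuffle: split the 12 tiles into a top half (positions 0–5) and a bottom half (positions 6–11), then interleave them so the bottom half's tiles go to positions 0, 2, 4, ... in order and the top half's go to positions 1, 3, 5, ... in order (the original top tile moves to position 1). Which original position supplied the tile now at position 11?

3

Undo the operations in reverse order, starting from position 11:
  undo op 4 (in-shuffle, from top half): 11 ← 5
  undo op 3 (out-shuffle, from bottom half): 5 ← 8
  undo op 2 (out-shuffle, from top half): 8 ← 4
  undo op 1 (cut 11): 4 ← 3
So the tile at position 11 came from original position 3.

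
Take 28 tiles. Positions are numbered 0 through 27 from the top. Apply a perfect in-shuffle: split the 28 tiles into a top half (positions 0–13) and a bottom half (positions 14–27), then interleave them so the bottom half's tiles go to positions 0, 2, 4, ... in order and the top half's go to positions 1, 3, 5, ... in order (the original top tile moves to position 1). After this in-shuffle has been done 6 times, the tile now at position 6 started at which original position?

5

Work backwards from position 6, undoing one in-shuffle at a time:
6 ← 17 ← 8 ← 18 ← 23 ← 11 ← 5
So the tile now at position 6 started at position 5.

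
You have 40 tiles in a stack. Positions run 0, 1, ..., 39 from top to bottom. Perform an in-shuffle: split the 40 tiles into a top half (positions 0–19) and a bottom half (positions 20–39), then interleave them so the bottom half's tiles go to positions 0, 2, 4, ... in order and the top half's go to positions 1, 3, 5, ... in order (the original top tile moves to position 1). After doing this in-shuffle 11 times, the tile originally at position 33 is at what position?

13

Track the tile's position through each in-shuffle:
33 → 26 → 12 → 25 → 10 → 21 → 2 → 5 → 11 → 23 → 6 → 13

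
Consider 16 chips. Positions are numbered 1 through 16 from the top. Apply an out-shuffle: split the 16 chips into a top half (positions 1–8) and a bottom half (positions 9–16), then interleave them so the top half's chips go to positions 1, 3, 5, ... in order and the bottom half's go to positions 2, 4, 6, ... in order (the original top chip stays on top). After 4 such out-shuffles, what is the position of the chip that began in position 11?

11

Track the chip's position through each out-shuffle:
11 → 6 → 11 → 6 → 11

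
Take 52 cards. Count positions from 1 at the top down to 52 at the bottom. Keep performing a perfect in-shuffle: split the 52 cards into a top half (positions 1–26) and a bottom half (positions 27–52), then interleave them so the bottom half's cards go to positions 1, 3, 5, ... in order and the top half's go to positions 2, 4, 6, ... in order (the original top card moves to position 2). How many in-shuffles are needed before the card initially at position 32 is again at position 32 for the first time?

Follow position 32 under repeated in-shuffles:
32 → 11 → 22 → 44 → 35 → 17 → 34 → 15 → ... → 32 (length 52)
It first returns after 52 in-shuffles.

52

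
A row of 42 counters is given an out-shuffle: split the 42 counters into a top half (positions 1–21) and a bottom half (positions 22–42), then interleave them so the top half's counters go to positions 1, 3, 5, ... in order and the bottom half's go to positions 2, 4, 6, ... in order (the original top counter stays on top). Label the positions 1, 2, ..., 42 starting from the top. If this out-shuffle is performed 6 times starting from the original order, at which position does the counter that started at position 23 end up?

15

Track the counter's position through each out-shuffle:
23 → 4 → 7 → 13 → 25 → 8 → 15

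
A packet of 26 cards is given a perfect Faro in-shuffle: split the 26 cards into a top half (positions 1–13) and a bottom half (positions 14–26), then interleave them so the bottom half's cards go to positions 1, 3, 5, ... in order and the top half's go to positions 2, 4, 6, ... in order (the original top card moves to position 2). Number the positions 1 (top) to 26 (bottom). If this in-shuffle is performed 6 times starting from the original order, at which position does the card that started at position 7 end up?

Track the card's position through each in-shuffle:
7 → 14 → 1 → 2 → 4 → 8 → 16

16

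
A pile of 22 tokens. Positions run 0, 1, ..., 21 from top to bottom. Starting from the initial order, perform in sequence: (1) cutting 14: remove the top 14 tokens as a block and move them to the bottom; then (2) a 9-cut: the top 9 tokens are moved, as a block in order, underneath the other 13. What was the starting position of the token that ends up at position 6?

Undo the operations in reverse order, starting from position 6:
  undo op 2 (cut 9): 6 ← 15
  undo op 1 (cut 14): 15 ← 7
So the token at position 6 came from original position 7.

7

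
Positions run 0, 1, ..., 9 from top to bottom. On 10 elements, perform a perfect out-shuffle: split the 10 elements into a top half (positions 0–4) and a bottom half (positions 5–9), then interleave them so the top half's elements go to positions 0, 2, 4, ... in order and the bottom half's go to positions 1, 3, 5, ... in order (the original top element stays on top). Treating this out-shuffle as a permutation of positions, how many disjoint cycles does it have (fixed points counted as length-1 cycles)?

Trace each unvisited position around until it returns:
(0) (1 2 4 8 7 5) (3 6) (9)
4 cycles in total.

4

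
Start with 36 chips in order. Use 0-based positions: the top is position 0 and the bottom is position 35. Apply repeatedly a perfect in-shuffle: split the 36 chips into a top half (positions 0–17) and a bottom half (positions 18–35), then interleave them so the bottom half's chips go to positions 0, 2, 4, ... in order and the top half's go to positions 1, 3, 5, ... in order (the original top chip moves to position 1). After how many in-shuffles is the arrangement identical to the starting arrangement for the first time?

The in-shuffle permutes the 36 positions with cycle lengths [36].
Every chip is home exactly when every cycle has completed a whole number of laps, i.e. after lcm(36) = 36 in-shuffles.

36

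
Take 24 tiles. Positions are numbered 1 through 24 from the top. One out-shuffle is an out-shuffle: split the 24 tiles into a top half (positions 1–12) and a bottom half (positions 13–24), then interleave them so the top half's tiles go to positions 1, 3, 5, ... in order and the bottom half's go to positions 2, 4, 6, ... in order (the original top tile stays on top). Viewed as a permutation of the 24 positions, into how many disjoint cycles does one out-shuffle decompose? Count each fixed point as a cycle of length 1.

Trace each unvisited position around until it returns:
(1) (2 3 5 9 17 10 ... len 11) (6 11 21 18 12 23 ... len 11) (24)
4 cycles in total.

4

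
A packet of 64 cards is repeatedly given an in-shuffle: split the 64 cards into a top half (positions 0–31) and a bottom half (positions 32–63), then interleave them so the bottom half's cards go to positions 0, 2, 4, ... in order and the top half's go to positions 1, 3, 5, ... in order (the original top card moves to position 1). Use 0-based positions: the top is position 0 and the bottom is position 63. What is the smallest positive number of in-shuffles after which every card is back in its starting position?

12

The in-shuffle permutes the 64 positions with cycle lengths [4, 12, 12, 12, 12, 12].
Every card is home exactly when every cycle has completed a whole number of laps, i.e. after lcm(4, 12) = 12 in-shuffles.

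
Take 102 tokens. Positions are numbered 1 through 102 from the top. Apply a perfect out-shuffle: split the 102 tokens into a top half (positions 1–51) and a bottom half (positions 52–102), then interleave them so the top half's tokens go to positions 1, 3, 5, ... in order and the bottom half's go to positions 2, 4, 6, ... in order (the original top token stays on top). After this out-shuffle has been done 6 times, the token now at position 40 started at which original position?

Work backwards from position 40, undoing one out-shuffle at a time:
40 ← 71 ← 36 ← 69 ← 35 ← 18 ← 60
So the token now at position 40 started at position 60.

60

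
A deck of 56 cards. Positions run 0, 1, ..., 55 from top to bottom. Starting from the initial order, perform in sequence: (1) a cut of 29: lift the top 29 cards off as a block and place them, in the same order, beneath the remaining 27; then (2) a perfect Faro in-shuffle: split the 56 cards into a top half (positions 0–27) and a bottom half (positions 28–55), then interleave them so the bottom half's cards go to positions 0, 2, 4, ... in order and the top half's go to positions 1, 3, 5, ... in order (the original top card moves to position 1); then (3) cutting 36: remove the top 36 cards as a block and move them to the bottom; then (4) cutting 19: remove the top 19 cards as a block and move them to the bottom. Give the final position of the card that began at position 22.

Track the card from position 22 forward through each operation:
  after op 1 (cut 29): 22 → 49
  after op 2 (in-shuffle): 49 → 42
  after op 3 (cut 36): 42 → 6
  after op 4 (cut 19): 6 → 43

43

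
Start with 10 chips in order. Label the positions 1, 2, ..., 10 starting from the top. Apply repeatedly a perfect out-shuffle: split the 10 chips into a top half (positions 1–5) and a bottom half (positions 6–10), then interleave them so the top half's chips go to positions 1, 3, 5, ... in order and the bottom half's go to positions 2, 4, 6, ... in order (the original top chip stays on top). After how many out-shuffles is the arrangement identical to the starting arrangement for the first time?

The out-shuffle permutes the 10 positions with cycle lengths [1, 1, 2, 6].
Every chip is home exactly when every cycle has completed a whole number of laps, i.e. after lcm(1, 2, 6) = 6 out-shuffles.

6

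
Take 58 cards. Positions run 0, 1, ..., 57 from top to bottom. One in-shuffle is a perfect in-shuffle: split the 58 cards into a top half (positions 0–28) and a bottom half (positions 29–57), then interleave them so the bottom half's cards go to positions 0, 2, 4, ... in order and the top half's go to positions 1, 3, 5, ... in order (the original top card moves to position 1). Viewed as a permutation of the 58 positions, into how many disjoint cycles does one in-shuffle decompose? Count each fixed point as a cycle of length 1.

Trace each unvisited position around until it returns:
(0 1 3 7 15 31 ... len 58)
1 cycle in total.

1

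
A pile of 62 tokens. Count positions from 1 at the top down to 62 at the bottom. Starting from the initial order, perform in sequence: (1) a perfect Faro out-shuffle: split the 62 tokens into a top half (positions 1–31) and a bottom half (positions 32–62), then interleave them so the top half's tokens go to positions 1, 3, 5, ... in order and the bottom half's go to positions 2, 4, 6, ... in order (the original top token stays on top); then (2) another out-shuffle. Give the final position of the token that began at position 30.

56

Track the token from position 30 forward through each operation:
  after op 1 (out-shuffle): 30 → 59
  after op 2 (out-shuffle): 59 → 56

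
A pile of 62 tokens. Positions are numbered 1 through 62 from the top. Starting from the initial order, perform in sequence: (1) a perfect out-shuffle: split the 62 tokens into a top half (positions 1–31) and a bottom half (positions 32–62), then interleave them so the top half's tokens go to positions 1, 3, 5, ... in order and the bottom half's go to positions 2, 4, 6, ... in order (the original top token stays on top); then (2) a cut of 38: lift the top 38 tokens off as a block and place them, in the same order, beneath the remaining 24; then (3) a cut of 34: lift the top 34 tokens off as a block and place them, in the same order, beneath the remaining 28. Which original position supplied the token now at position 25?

Undo the operations in reverse order, starting from position 25:
  undo op 3 (cut 34): 25 ← 59
  undo op 2 (cut 38): 59 ← 35
  undo op 1 (out-shuffle, from top half): 35 ← 18
So the token at position 25 came from original position 18.

18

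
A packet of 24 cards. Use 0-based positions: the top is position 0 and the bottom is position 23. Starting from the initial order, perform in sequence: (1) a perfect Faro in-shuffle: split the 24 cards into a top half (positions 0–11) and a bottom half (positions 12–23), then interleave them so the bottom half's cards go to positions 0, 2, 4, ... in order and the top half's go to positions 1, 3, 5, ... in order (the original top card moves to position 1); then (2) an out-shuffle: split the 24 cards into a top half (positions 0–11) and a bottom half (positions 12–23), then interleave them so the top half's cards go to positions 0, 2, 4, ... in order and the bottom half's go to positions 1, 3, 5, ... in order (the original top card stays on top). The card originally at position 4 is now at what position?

18

Track the card from position 4 forward through each operation:
  after op 1 (in-shuffle): 4 → 9
  after op 2 (out-shuffle): 9 → 18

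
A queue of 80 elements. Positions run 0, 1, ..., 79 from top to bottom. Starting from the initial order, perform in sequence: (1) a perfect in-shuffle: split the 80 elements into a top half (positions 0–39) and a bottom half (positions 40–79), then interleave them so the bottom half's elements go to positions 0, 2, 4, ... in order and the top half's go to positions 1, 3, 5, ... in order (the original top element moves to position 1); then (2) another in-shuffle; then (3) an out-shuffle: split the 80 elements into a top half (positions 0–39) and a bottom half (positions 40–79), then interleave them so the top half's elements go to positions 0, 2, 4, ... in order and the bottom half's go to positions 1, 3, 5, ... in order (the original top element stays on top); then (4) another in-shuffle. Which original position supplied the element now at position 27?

Undo the operations in reverse order, starting from position 27:
  undo op 4 (in-shuffle, from top half): 27 ← 13
  undo op 3 (out-shuffle, from bottom half): 13 ← 46
  undo op 2 (in-shuffle, from bottom half): 46 ← 63
  undo op 1 (in-shuffle, from top half): 63 ← 31
So the element at position 27 came from original position 31.

31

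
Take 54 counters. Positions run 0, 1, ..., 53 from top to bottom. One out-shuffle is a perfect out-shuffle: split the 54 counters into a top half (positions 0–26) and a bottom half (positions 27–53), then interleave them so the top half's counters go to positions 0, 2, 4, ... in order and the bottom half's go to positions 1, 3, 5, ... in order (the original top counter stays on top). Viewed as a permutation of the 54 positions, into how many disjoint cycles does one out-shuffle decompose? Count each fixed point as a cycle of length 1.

3

Trace each unvisited position around until it returns:
(0) (1 2 4 8 16 32 ... len 52) (53)
3 cycles in total.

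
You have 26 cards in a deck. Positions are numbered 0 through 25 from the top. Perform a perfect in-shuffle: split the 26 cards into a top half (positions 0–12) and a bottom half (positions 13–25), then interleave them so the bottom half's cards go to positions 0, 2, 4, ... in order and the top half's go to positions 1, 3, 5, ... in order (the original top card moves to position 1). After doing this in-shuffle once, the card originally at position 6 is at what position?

13

Track the card's position through each in-shuffle:
6 → 13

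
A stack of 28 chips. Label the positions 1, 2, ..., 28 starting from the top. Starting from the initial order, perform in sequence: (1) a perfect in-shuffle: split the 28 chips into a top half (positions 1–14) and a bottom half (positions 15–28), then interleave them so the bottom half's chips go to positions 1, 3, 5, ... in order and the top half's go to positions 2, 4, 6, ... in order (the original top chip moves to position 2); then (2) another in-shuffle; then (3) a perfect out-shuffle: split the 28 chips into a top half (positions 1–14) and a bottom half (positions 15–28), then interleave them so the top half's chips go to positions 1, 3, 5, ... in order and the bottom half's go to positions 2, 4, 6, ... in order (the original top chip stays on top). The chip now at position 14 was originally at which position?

27

Undo the operations in reverse order, starting from position 14:
  undo op 3 (out-shuffle, from bottom half): 14 ← 21
  undo op 2 (in-shuffle, from bottom half): 21 ← 25
  undo op 1 (in-shuffle, from bottom half): 25 ← 27
So the chip at position 14 came from original position 27.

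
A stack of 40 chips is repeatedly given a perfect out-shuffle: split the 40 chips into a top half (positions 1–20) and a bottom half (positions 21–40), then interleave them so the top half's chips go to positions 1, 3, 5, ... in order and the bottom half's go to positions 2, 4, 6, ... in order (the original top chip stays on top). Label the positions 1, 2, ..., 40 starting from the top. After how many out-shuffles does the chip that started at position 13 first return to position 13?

12

Follow position 13 under repeated out-shuffles:
13 → 25 → 10 → 19 → 37 → 34 → 28 → 16 → 31 → 22 → 4 → 7 → 13
It first returns after 12 out-shuffles.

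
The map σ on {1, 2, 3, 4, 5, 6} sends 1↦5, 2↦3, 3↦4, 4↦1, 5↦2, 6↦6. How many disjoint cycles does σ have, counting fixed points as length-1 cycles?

Cycle decomposition: (1 5 2 3 4) (6).
2 cycles.

2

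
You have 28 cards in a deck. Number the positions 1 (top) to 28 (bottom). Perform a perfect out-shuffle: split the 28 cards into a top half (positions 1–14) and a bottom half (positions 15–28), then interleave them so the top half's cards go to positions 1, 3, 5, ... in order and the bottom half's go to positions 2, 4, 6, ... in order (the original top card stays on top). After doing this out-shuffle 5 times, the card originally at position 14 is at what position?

12

Track the card's position through each out-shuffle:
14 → 27 → 26 → 24 → 20 → 12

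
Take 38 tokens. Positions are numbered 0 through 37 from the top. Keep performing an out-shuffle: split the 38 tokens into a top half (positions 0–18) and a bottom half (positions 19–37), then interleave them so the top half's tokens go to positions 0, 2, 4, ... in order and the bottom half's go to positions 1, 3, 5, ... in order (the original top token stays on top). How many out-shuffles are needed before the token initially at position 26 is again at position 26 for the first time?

Follow position 26 under repeated out-shuffles:
26 → 15 → 30 → 23 → 9 → 18 → 36 → 35 → ... → 26 (length 36)
It first returns after 36 out-shuffles.

36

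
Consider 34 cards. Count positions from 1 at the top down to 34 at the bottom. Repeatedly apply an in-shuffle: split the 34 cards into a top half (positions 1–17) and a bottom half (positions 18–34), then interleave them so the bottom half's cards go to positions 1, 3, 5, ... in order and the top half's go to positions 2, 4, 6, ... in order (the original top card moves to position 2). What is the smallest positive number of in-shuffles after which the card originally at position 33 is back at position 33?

12

Follow position 33 under repeated in-shuffles:
33 → 31 → 27 → 19 → 3 → 6 → 12 → 24 → 13 → 26 → 17 → 34 → 33
It first returns after 12 in-shuffles.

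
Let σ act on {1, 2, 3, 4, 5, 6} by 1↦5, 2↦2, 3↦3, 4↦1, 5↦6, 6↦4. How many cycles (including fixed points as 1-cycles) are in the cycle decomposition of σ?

Cycle decomposition: (1 5 6 4) (2) (3).
3 cycles.

3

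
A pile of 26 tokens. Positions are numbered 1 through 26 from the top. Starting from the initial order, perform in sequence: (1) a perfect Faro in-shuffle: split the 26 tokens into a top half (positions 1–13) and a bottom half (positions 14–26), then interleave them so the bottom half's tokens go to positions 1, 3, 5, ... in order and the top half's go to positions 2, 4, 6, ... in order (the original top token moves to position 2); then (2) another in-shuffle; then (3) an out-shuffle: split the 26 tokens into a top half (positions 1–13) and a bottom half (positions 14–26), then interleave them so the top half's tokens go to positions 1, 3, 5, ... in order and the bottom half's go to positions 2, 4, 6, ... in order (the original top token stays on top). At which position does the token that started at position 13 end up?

Track the token from position 13 forward through each operation:
  after op 1 (in-shuffle): 13 → 26
  after op 2 (in-shuffle): 26 → 25
  after op 3 (out-shuffle): 25 → 24

24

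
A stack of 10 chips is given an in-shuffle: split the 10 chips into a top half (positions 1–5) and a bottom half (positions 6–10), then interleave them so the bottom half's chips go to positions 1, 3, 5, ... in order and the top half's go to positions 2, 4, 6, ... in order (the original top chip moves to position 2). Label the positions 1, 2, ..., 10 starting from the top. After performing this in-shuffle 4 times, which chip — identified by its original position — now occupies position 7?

8

Work backwards from position 7, undoing one in-shuffle at a time:
7 ← 9 ← 10 ← 5 ← 8
So the chip now at position 7 started at position 8.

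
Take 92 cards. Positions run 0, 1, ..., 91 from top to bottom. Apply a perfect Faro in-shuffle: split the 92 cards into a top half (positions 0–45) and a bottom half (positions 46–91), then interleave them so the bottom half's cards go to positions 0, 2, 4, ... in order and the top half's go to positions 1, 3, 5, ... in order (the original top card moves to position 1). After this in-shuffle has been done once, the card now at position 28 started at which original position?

Work backwards from position 28, undoing one in-shuffle at a time:
28 ← 60
So the card now at position 28 started at position 60.

60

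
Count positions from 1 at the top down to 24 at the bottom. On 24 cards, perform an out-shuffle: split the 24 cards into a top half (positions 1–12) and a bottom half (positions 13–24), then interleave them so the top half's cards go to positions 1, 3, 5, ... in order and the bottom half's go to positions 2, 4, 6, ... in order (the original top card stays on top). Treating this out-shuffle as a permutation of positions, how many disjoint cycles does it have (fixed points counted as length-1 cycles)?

4

Trace each unvisited position around until it returns:
(1) (2 3 5 9 17 10 ... len 11) (6 11 21 18 12 23 ... len 11) (24)
4 cycles in total.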